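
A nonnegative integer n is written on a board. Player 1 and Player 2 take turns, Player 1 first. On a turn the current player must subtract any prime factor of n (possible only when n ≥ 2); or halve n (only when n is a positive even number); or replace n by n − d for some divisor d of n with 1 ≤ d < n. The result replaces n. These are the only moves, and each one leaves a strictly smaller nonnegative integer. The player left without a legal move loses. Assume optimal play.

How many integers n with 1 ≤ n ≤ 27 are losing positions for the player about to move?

6

Build the W/L table. Terminal = L. A non-terminal position is W if it has a move to some L; otherwise it is L.
n=0: no move → L
n=1: no move → L
n=2: →0(L), so W
n=3: →0(L), so W
n=4: →2(W), 3(W) — all W, so L
n=5: →0(L), so W
n=6: →4(L), so W
n=7: →0(L), so W
n=8: →4(L), so W
n=9: →6(W), 8(W) — all W, so L
n=10: →9(L), so W
n=11: →0(L), so W
n=12: →9(L), so W
n=13: →0(L), so W
n=14: →7(W), 12(W), 13(W) — all W, so L
n=15: →14(L), so W
n=16: →14(L), so W
n=17: →0(L), so W
n=18: →9(L), so W
n=19: →0(L), so W
n=20: →10(W), 15(W), 16(W), 18(W), 19(W) — all W, so L
n=21: →14(L), so W
n=22: →20(L), so W
n=23: →0(L), so W
n=24: →20(L), so W
n=25: →20(L), so W
n=26: →13(W), 24(W), 25(W) — all W, so L
n=27: →26(L), so W
L entries with 1 ≤ n ≤ 27 (n=0 is outside the asked range and is not counted): n = 1, 4, 9, 14, 20, 26; that makes 6.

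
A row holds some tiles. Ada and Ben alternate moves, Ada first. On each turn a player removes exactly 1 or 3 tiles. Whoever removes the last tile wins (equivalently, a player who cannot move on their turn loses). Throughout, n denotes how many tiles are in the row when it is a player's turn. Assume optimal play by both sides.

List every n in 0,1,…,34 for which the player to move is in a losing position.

0, 2, 4, 6, 8, 10, 12, 14, 16, 18, 20, 22, 24, 26, 28, 30, 32, 34

Use the standard recursion: the mover loses at a terminal position; elsewhere, the mover wins exactly when some move hands the opponent an L position.
n=0: no move → L
n=1: →0(L), so W
n=2: →1(W) only, which is W, so L
n=3: →2(L), so W
n=4: →3(W), 1(W) — all W, so L
n=5: →4(L), so W
n=6: →5(W), 3(W) — all W, so L
n=7: →6(L), so W
n=8: →7(W), 5(W) — all W, so L
n=9: →8(L), so W
n=10: →9(W), 7(W) — all W, so L
n=11: →10(L), so W
n=12: →11(W), 9(W) — all W, so L
n=13: →12(L), so W
n=14: →13(W), 11(W) — all W, so L
n=15: →14(L), so W
n=16: →15(W), 13(W) — all W, so L
n=17: →16(L), so W
n=18: →17(W), 15(W) — all W, so L
n=19: →18(L), so W
n=20: →19(W), 17(W) — all W, so L
n=21: →20(L), so W
n=22: →21(W), 19(W) — all W, so L
n=23: →22(L), so W
n=24: →23(W), 21(W) — all W, so L
n=25: →24(L), so W
n=26: →25(W), 23(W) — all W, so L
n=27: →26(L), so W
n=28: →27(W), 25(W) — all W, so L
n=29: →28(L), so W
n=30: →29(W), 27(W) — all W, so L
n=31: →30(L), so W
n=32: →31(W), 29(W) — all W, so L
n=33: →32(L), so W
n=34: →33(W), 31(W) — all W, so L
The losing starting values of n are exactly the entries labelled L in this table (18 of them).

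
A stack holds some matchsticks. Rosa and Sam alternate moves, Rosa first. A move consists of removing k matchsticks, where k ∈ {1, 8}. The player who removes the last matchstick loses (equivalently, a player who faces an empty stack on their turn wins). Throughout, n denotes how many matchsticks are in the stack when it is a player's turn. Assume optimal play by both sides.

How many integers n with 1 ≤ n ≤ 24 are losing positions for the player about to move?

Positions with no move are W. A position that does have a move is losing for the player to move precisely when every available move leads to a winning position for the opponent. Fill in the labels:
n=0: no move; the opponent has just taken the last matchstick and therefore loses → W
n=1: →0(W) only, which is W, so L
n=2: →1(L), so W
n=3: →2(W) only, which is W, so L
n=4: →3(L), so W
n=5: →4(W) only, which is W, so L
n=6: →5(L), so W
n=7: →6(W) only, which is W, so L
n=8: →7(L), so W
n=9: →1(L), so W
n=10: →9(W), 2(W) — all W, so L
n=11: →10(L), so W
n=12: →11(W), 4(W) — all W, so L
n=13: →12(L), so W
n=14: →13(W), 6(W) — all W, so L
n=15: →14(L), so W
n=16: →15(W), 8(W) — all W, so L
n=17: →16(L), so W
n=18: →10(L), so W
n=19: →18(W), 11(W) — all W, so L
n=20: →19(L), so W
n=21: →20(W), 13(W) — all W, so L
n=22: →21(L), so W
n=23: →22(W), 15(W) — all W, so L
n=24: →23(L), so W
L entries with 1 ≤ n ≤ 24 (the range starts at n=1): n = 1, 3, 5, 7, 10, 12, 14, 16, 19, 21, 23; that makes 11.

11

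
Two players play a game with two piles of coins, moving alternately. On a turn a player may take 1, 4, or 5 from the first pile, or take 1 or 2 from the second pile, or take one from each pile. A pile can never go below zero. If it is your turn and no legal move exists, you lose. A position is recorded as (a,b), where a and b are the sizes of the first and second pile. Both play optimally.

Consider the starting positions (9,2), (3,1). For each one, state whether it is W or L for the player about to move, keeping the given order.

(9,2): L, (3,1): W

Use the standard recursion: the mover loses at a terminal position; elsewhere, the mover wins exactly when some move hands the opponent an L position.
No move ever increases a pile, so every position that can arise here has a ≤ 9 and b ≤ 2; it is enough to label the cells with 0 ≤ a ≤ 9 and 0 ≤ b ≤ 2.
Every move lowers a or b (never raises either), so fill the grid row by row in increasing a, and left to right within a row: each cell's successors are then already labelled.
      b=0  b=1  b=2
a=0:    L    W    W
a=1:    W    W    L
a=2:    L    W    W
a=3:    W    W    L
a=4:    W    L    W
a=5:    W    W    W
a=6:    W    L    W
a=7:    W    W    W
a=8:    L    W    W
a=9:    W    W    L
Cells with no legal move (terminal, hence L): (0,0).
The remaining L cells, each justified by listing all of its moves:
(1,2): only reaches (0,2)(W), (1,1)(W), (1,0)(W), (0,1)(W), all W → L
(2,0): only reaches (1,0)(W), which is W → L
(3,2): only reaches (2,2)(W), (3,1)(W), (3,0)(W), (2,1)(W), all W → L
(4,1): only reaches (3,1)(W), (0,1)(W), (4,0)(W), (3,0)(W), all W → L
(6,1): only reaches (5,1)(W), (2,1)(W), (1,1)(W), (6,0)(W), (5,0)(W), all W → L
(8,0): only reaches (7,0)(W), (4,0)(W), (3,0)(W), all W → L
(9,2): only reaches (8,2)(W), (5,2)(W), (4,2)(W), (9,1)(W), (9,0)(W), (8,1)(W), all W → L
Every other cell has at least one move into one of the L cells above, so it is W.
(9,2): one of the L cells justified above, so L
(3,1): the move to (2,0) reaches an L cell, so W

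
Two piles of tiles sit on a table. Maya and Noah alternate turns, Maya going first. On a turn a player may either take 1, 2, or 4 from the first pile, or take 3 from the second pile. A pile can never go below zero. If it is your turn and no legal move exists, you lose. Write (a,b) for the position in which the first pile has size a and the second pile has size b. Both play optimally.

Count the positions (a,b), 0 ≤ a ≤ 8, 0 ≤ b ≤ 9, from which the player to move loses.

30

Positions with no move are L. A position that does have a move is losing for the player to move precisely when every available move leads to a winning position for the opponent. Fill in the labels:
Every move lowers a or b (never raises either), so fill the grid row by row in increasing a, and left to right within a row: each cell's successors are then already labelled.
      b=0  b=1  b=2  b=3  b=4  b=5  b=6  b=7  b=8  b=9
a=0:    L    L    L    W    W    W    L    L    L    W
a=1:    W    W    W    L    L    L    W    W    W    L
a=2:    W    W    W    W    W    W    W    W    W    W
a=3:    L    L    L    W    W    W    L    L    L    W
a=4:    W    W    W    L    L    L    W    W    W    L
a=5:    W    W    W    W    W    W    W    W    W    W
a=6:    L    L    L    W    W    W    L    L    L    W
a=7:    W    W    W    L    L    L    W    W    W    L
a=8:    W    W    W    W    W    W    W    W    W    W
Cells with no legal move (terminal, hence L): (0,0), (0,1), (0,2).
The remaining L cells, each justified by listing all of its moves:
(0,6): →(0,3)(W) only, which is W, so L
(0,7): →(0,4)(W) only, which is W, so L
(0,8): →(0,5)(W) only, which is W, so L
(1,3): →(0,3)(W), (1,0)(W) — all W, so L
(1,4): →(0,4)(W), (1,1)(W) — all W, so L
(1,5): →(0,5)(W), (1,2)(W) — all W, so L
(1,9): →(0,9)(W), (1,6)(W) — all W, so L
(3,0): →(2,0)(W), (1,0)(W) — all W, so L
(3,1): →(2,1)(W), (1,1)(W) — all W, so L
(3,2): →(2,2)(W), (1,2)(W) — all W, so L
(3,6): →(2,6)(W), (1,6)(W), (3,3)(W) — all W, so L
(3,7): →(2,7)(W), (1,7)(W), (3,4)(W) — all W, so L
(3,8): →(2,8)(W), (1,8)(W), (3,5)(W) — all W, so L
(4,3): →(3,3)(W), (2,3)(W), (0,3)(W), (4,0)(W) — all W, so L
(4,4): →(3,4)(W), (2,4)(W), (0,4)(W), (4,1)(W) — all W, so L
(4,5): →(3,5)(W), (2,5)(W), (0,5)(W), (4,2)(W) — all W, so L
(4,9): →(3,9)(W), (2,9)(W), (0,9)(W), (4,6)(W) — all W, so L
(6,0): →(5,0)(W), (4,0)(W), (2,0)(W) — all W, so L
(6,1): →(5,1)(W), (4,1)(W), (2,1)(W) — all W, so L
(6,2): →(5,2)(W), (4,2)(W), (2,2)(W) — all W, so L
(6,6): →(5,6)(W), (4,6)(W), (2,6)(W), (6,3)(W) — all W, so L
(6,7): →(5,7)(W), (4,7)(W), (2,7)(W), (6,4)(W) — all W, so L
(6,8): →(5,8)(W), (4,8)(W), (2,8)(W), (6,5)(W) — all W, so L
(7,3): →(6,3)(W), (5,3)(W), (3,3)(W), (7,0)(W) — all W, so L
(7,4): →(6,4)(W), (5,4)(W), (3,4)(W), (7,1)(W) — all W, so L
(7,5): →(6,5)(W), (5,5)(W), (3,5)(W), (7,2)(W) — all W, so L
(7,9): →(6,9)(W), (5,9)(W), (3,9)(W), (7,6)(W) — all W, so L
Every other cell has at least one move into one of the L cells above, so it is W.
L cells per row: a=0: 6, a=1: 4, a=2: 0, a=3: 6, a=4: 4, a=5: 0, a=6: 6, a=7: 4, a=8: 0; total 30.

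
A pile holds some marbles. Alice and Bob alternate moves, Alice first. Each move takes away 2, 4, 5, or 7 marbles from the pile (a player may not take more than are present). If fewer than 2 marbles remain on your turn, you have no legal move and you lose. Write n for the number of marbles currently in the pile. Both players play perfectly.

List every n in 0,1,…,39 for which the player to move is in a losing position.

Use the standard recursion: the mover loses at a terminal position; elsewhere, the mover wins exactly when some move hands the opponent an L position.
n=0: no move → L
n=1: no move → L
n=2: W (go to 0, an L position)
n=3: W (go to 1, an L position)
n=4: W (go to 0, an L position)
n=5: W (go to 1, an L position)
n=6: W (go to 1, an L position)
n=7: W (go to 0, an L position)
n=8: W (go to 1, an L position)
n=9: L (options 7(W), 5(W), 4(W), 2(W) are all W)
n=10: L (options 8(W), 6(W), 5(W), 3(W) are all W)
n=11: W (go to 9, an L position)
n=12: W (go to 10, an L position)
n=13: W (go to 9, an L position)
n=14: W (go to 10, an L position)
n=15: W (go to 10, an L position)
n=16: W (go to 9, an L position)
n=17: W (go to 10, an L position)
n=18: L (options 16(W), 14(W), 13(W), 11(W) are all W)
n=19: L (options 17(W), 15(W), 14(W), 12(W) are all W)
n=20: W (go to 18, an L position)
n=21: W (go to 19, an L position)
n=22: W (go to 18, an L position)
n=23: W (go to 19, an L position)
n=24: W (go to 19, an L position)
n=25: W (go to 18, an L position)
n=26: W (go to 19, an L position)
n=27: L (options 25(W), 23(W), 22(W), 20(W) are all W)
n=28: L (options 26(W), 24(W), 23(W), 21(W) are all W)
n=29: W (go to 27, an L position)
n=30: W (go to 28, an L position)
n=31: W (go to 27, an L position)
n=32: W (go to 28, an L position)
n=33: W (go to 28, an L position)
n=34: W (go to 27, an L position)
n=35: W (go to 28, an L position)
n=36: L (options 34(W), 32(W), 31(W), 29(W) are all W)
n=37: L (options 35(W), 33(W), 32(W), 30(W) are all W)
n=38: W (go to 36, an L position)
n=39: W (go to 37, an L position)
The losing starting values of n are exactly the entries labelled L in this table (10 of them).

0, 1, 9, 10, 18, 19, 27, 28, 36, 37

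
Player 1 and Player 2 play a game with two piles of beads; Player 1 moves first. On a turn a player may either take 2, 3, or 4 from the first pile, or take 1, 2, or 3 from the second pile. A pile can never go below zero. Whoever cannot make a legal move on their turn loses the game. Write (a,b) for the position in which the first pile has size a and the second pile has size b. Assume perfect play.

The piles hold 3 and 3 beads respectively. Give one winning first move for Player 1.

Label each position W (a win for the player to move) or L (a loss). A position with no legal move is L; any other position is W exactly when some move reaches an L, and L when every move reaches a W.
No move ever increases a pile, so every position that can arise here has a ≤ 3 and b ≤ 3; it is enough to label the cells with 0 ≤ a ≤ 3 and 0 ≤ b ≤ 3.
Every move lowers a or b (never raises either), so fill the grid row by row in increasing a, and left to right within a row: each cell's successors are then already labelled.
      b=0  b=1  b=2  b=3
a=0:    L    W    W    W
a=1:    L    W    W    W
a=2:    W    L    W    W
a=3:    W    L    W    W
Cells with no legal move (terminal, hence L): (0,0), (1,0).
The remaining L cells, each justified by listing all of its moves:
(2,1): only reaches (0,1)(W), (2,0)(W), all W → L
(3,1): only reaches (1,1)(W), (0,1)(W), (3,0)(W), all W → L
Every other cell has at least one move into one of the L cells above, so it is W.
From (3,3), the L positions reachable in one move are: (3,1).

Move to (3,1).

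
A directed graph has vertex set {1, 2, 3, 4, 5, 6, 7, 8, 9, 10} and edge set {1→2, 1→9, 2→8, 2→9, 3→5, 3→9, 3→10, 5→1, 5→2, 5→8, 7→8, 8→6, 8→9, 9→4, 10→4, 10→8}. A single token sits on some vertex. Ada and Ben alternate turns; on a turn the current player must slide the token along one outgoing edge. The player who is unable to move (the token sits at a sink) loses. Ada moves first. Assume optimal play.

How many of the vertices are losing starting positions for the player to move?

5

Label each position W (a win for the player to move) or L (a loss). A position with no legal move is L; any other position is W exactly when some move reaches an L, and L when every move reaches a W.
Every edge goes from a vertex to one that appears earlier in the order 6, 4, 9, 8, 2, 1, 10, 5, 3, 7, so processing vertices in that order labels each vertex after all of its successors.
6: no outgoing edge → L
4: no outgoing edge → L
9: →4(L), so W
8: →6(L), so W
2: →8(W), 9(W) — all W, so L
1: →2(L), so W
10: →4(L), so W
5: →2(L), so W
3: →5(W), 10(W), 9(W) — all W, so L
7: →8(W) only, which is W, so L
The L vertices are 2, 3, 4, 6, 7; that is 5 in all.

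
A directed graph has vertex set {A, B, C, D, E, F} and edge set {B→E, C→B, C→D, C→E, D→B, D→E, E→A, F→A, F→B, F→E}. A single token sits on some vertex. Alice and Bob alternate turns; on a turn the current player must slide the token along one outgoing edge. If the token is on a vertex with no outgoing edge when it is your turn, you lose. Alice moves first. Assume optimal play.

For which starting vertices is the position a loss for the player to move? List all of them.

Compute win/loss labels from the base case upward. A position with no move is L. Any other position is W if it can reach an L in one move, else L.
Every edge goes from a vertex to one that appears earlier in the order A, E, B, F, D, C, so processing vertices in that order labels each vertex after all of its successors.
A: no outgoing edge → L
E: →A(L), so W
B: →E(W) only, which is W, so L
F: →B(L), so W
D: →B(L), so W
C: →B(L), so W
Reading off the rows marked L gives the requested list; there are 2 such vertices.

A, B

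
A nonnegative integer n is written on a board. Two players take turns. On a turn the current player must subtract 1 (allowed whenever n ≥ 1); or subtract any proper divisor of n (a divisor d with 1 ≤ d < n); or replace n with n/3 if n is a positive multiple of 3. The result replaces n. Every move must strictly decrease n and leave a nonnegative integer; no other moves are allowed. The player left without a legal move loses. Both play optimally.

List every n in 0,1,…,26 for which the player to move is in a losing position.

Label each position W (a win for the player to move) or L (a loss). A position with no legal move is L; any other position is W exactly when some move reaches an L, and L when every move reaches a W.
n=0: no move → L
n=1: →0(L), so W
n=2: →1(W) only, which is W, so L
n=3: →2(L), so W
n=4: →2(L), so W
n=5: →4(W) only, which is W, so L
n=6: →2(L), so W
n=7: →6(W) only, which is W, so L
n=8: →7(L), so W
n=9: →3(W), 6(W), 8(W) — all W, so L
n=10: →5(L), so W
n=11: →10(W) only, which is W, so L
n=12: →9(L), so W
n=13: →12(W) only, which is W, so L
n=14: →7(L), so W
n=15: →5(L), so W
n=16: →8(W), 12(W), 14(W), 15(W) — all W, so L
n=17: →16(L), so W
n=18: →9(L), so W
n=19: →18(W) only, which is W, so L
n=20: →16(L), so W
n=21: →7(L), so W
n=22: →11(L), so W
n=23: →22(W) only, which is W, so L
n=24: →16(L), so W
n=25: →20(W), 24(W) — all W, so L
n=26: →13(L), so W
Reading off the rows marked L gives the requested list; there are 11 such values of n.

0, 2, 5, 7, 9, 11, 13, 16, 19, 23, 25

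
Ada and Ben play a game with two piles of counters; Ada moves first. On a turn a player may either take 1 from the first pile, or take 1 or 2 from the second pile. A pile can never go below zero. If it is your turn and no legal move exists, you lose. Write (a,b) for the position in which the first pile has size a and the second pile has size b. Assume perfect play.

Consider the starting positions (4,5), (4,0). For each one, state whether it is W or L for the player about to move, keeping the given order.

(4,5): W, (4,0): L

Classify positions by backward induction: terminal positions (no move available) are L. From any other position, the mover wins iff some move reaches an L.
No move ever increases a pile, so every position that can arise here has a ≤ 4 and b ≤ 5; it is enough to label the cells with 0 ≤ a ≤ 4 and 0 ≤ b ≤ 5.
Every move lowers a or b (never raises either), so fill the grid row by row in increasing a, and left to right within a row: each cell's successors are then already labelled.
      b=0  b=1  b=2  b=3  b=4  b=5
a=0:    L    W    W    L    W    W
a=1:    W    L    W    W    L    W
a=2:    L    W    W    L    W    W
a=3:    W    L    W    W    L    W
a=4:    L    W    W    L    W    W
Cells with no legal move (terminal, hence L): (0,0).
The remaining L cells, each justified by listing all of its moves:
(0,3): only reaches (0,2)(W), (0,1)(W), all W → L
(1,1): only reaches (0,1)(W), (1,0)(W), all W → L
(1,4): only reaches (0,4)(W), (1,3)(W), (1,2)(W), all W → L
(2,0): only reaches (1,0)(W), which is W → L
(2,3): only reaches (1,3)(W), (2,2)(W), (2,1)(W), all W → L
(3,1): only reaches (2,1)(W), (3,0)(W), all W → L
(3,4): only reaches (2,4)(W), (3,3)(W), (3,2)(W), all W → L
(4,0): only reaches (3,0)(W), which is W → L
(4,3): only reaches (3,3)(W), (4,2)(W), (4,1)(W), all W → L
Every other cell has at least one move into one of the L cells above, so it is W.
(4,5): the move to (4,3) reaches an L cell, so W
(4,0): one of the L cells justified above, so L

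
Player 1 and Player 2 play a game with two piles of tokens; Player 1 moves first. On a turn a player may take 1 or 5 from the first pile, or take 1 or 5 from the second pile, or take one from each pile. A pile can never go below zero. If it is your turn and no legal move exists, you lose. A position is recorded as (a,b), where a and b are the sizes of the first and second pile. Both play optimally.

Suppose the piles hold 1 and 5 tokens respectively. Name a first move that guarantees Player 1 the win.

Classify positions by backward induction: terminal positions (no move available) are L. From any other position, the mover wins iff some move reaches an L.
No move ever increases a pile, so every position that can arise here has a ≤ 1 and b ≤ 5; it is enough to label the cells with 0 ≤ a ≤ 1 and 0 ≤ b ≤ 5.
Every move lowers a or b (never raises either), so fill the grid row by row in increasing a, and left to right within a row: each cell's successors are then already labelled.
      b=0  b=1  b=2  b=3  b=4  b=5
a=0:    L    W    L    W    L    W
a=1:    W    W    W    W    W    W
Cells with no legal move (terminal, hence L): (0,0).
The remaining L cells, each justified by listing all of its moves:
(0,2): only reaches (0,1)(W), which is W → L
(0,4): only reaches (0,3)(W), which is W → L
Every other cell has at least one move into one of the L cells above, so it is W.
From (1,5), the L positions reachable in one move are: (0,4).

Move to (0,4).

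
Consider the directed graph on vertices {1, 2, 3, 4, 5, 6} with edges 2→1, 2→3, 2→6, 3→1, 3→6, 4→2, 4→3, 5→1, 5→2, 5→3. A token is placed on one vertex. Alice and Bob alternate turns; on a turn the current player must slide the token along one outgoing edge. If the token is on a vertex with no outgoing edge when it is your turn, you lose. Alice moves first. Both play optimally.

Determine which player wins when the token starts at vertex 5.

Classify positions by backward induction: terminal positions (no move available) are L. From any other position, the mover wins iff some move reaches an L.
Every edge goes from a vertex to one that appears earlier in the order 6, 1, 3, 2, 5, 4, so processing vertices in that order labels each vertex after all of its successors.
6: no outgoing edge → L
1: no outgoing edge → L
3: W (go to 1, an L position)
2: W (go to 1, an L position)
5: W (go to 1, an L position)
4: L (options 2(W), 3(W) are all W)
The starting position 5 is W: Alice should move to 1, handing over an L position.

Alice wins.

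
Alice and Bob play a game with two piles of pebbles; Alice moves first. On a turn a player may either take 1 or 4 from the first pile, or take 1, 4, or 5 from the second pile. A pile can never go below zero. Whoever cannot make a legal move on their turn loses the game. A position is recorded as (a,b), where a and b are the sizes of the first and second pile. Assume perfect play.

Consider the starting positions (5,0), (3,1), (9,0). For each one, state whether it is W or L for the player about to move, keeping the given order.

Work bottom-up. With no move the player to move loses. Otherwise the position is W if at least one move leads to an L position for the opponent, and L if every move leads to a W.
No move ever increases a pile, so every position that can arise here has a ≤ 9 and b ≤ 1; it is enough to label the cells with 0 ≤ a ≤ 9 and 0 ≤ b ≤ 1.
Every move lowers a or b (never raises either), so fill the grid row by row in increasing a, and left to right within a row: each cell's successors are then already labelled.
      b=0  b=1
a=0:    L    W
a=1:    W    L
a=2:    L    W
a=3:    W    L
a=4:    W    W
a=5:    L    W
a=6:    W    L
a=7:    L    W
a=8:    W    L
a=9:    W    W
Cells with no legal move (terminal, hence L): (0,0).
The remaining L cells, each justified by listing all of its moves:
(1,1): L (options (0,1)(W), (1,0)(W) are all W)
(2,0): L (sole option (1,0)(W) is W)
(3,1): L (options (2,1)(W), (3,0)(W) are all W)
(5,0): L (options (4,0)(W), (1,0)(W) are all W)
(6,1): L (options (5,1)(W), (2,1)(W), (6,0)(W) are all W)
(7,0): L (options (6,0)(W), (3,0)(W) are all W)
(8,1): L (options (7,1)(W), (4,1)(W), (8,0)(W) are all W)
Every other cell has at least one move into one of the L cells above, so it is W.
(5,0): one of the L cells justified above, so L
(3,1): one of the L cells justified above, so L
(9,0): the move to (5,0) reaches an L cell, so W

(5,0): L, (3,1): L, (9,0): W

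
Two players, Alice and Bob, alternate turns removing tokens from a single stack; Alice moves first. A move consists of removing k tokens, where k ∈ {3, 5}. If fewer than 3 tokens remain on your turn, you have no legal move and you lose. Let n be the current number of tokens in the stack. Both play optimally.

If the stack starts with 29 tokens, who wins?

Alice wins.

Compute win/loss labels from the base case upward. A position with no move is L. Any other position is W if it can reach an L in one move, else L.
n=0: no move → L
n=1: no move → L
n=2: no move → L
n=3: →0(L), so W
n=4: →1(L), so W
n=5: →2(L), so W
n=6: →1(L), so W
n=7: →2(L), so W
n=8: →5(W), 3(W) — all W, so L
n=9: →6(W), 4(W) — all W, so L
n=10: →7(W), 5(W) — all W, so L
n=11: →8(L), so W
n=12: →9(L), so W
n=13: →10(L), so W
n=14: →9(L), so W
n=15: →10(L), so W
n=16: →13(W), 11(W) — all W, so L
n=17: →14(W), 12(W) — all W, so L
n=18: →15(W), 13(W) — all W, so L
n=19: →16(L), so W
n=20: →17(L), so W
n=21: →18(L), so W
n=22: →17(L), so W
n=23: →18(L), so W
n=24: →21(W), 19(W) — all W, so L
n=25: →22(W), 20(W) — all W, so L
n=26: →23(W), 21(W) — all W, so L
n=27: →24(L), so W
n=28: →25(L), so W
n=29: →26(L), so W
From 29 Alice can remove 3, leaving 26, reaching an L position.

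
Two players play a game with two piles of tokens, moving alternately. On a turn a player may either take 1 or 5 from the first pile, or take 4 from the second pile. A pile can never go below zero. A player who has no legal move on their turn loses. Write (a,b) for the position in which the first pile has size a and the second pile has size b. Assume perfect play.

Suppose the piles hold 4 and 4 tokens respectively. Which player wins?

Label each position W (a win for the player to move) or L (a loss). A position with no legal move is L; any other position is W exactly when some move reaches an L, and L when every move reaches a W.
No move ever increases a pile, so every position that can arise here has a ≤ 4 and b ≤ 4; it is enough to label the cells with 0 ≤ a ≤ 4 and 0 ≤ b ≤ 4.
Every move lowers a or b (never raises either), so fill the grid row by row in increasing a, and left to right within a row: each cell's successors are then already labelled.
      b=0  b=1  b=2  b=3  b=4
a=0:    L    L    L    L    W
a=1:    W    W    W    W    L
a=2:    L    L    L    L    W
a=3:    W    W    W    W    L
a=4:    L    L    L    L    W
Cells with no legal move (terminal, hence L): (0,0), (0,1), (0,2), (0,3).
The remaining L cells, each justified by listing all of its moves:
(1,4): L (options (0,4)(W), (1,0)(W) are all W)
(2,0): L (sole option (1,0)(W) is W)
(2,1): L (sole option (1,1)(W) is W)
(2,2): L (sole option (1,2)(W) is W)
(2,3): L (sole option (1,3)(W) is W)
(3,4): L (options (2,4)(W), (3,0)(W) are all W)
(4,0): L (sole option (3,0)(W) is W)
(4,1): L (sole option (3,1)(W) is W)
(4,2): L (sole option (3,2)(W) is W)
(4,3): L (sole option (3,3)(W) is W)
Every other cell has at least one move into one of the L cells above, so it is W.
The starting position (4,4) is W: the player to move should move to (3,4), handing over an L position.

The first player wins.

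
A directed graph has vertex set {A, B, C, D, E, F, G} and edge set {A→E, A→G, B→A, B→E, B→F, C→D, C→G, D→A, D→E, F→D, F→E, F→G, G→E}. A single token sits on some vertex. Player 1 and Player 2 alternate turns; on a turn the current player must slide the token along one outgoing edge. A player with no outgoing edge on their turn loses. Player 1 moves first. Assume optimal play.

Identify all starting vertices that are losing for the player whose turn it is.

C, E

Work bottom-up. With no move the player to move loses. Otherwise the position is W if at least one move leads to an L position for the opponent, and L if every move leads to a W.
Every edge goes from a vertex to one that appears earlier in the order E, G, A, D, F, B, C, so processing vertices in that order labels each vertex after all of its successors.
E: no outgoing edge → L
G: →E(L), so W
A: →E(L), so W
D: →E(L), so W
F: →E(L), so W
B: →E(L), so W
C: →D(W), G(W) — all W, so L
Reading off the rows marked L gives the requested list; there are 2 such vertices.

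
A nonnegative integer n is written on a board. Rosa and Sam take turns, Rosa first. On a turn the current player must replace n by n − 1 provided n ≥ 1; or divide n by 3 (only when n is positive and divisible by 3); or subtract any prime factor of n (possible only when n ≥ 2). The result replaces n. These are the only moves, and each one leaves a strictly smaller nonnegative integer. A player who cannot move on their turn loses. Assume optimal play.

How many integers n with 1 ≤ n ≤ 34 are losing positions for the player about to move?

8

Label each position W (a win for the player to move) or L (a loss). A position with no legal move is L; any other position is W exactly when some move reaches an L, and L when every move reaches a W.
n=0: no move → L
n=1: can move to 0, which is L ⇒ W
n=2: can move to 0, which is L ⇒ W
n=3: can move to 0, which is L ⇒ W
n=4: moves to 2(W), 3(W); every one is W ⇒ L
n=5: can move to 0, which is L ⇒ W
n=6: can move to 4, which is L ⇒ W
n=7: can move to 0, which is L ⇒ W
n=8: moves to 6(W), 7(W); every one is W ⇒ L
n=9: can move to 8, which is L ⇒ W
n=10: can move to 8, which is L ⇒ W
n=11: can move to 0, which is L ⇒ W
n=12: can move to 4, which is L ⇒ W
n=13: can move to 0, which is L ⇒ W
n=14: moves to 7(W), 12(W), 13(W); every one is W ⇒ L
n=15: can move to 14, which is L ⇒ W
n=16: can move to 14, which is L ⇒ W
n=17: can move to 0, which is L ⇒ W
n=18: moves to 6(W), 15(W), 16(W), 17(W); every one is W ⇒ L
n=19: can move to 0, which is L ⇒ W
n=20: can move to 18, which is L ⇒ W
n=21: can move to 14, which is L ⇒ W
n=22: moves to 11(W), 20(W), 21(W); every one is W ⇒ L
n=23: can move to 0, which is L ⇒ W
n=24: can move to 8, which is L ⇒ W
n=25: moves to 20(W), 24(W); every one is W ⇒ L
n=26: can move to 25, which is L ⇒ W
n=27: moves to 9(W), 24(W), 26(W); every one is W ⇒ L
n=28: can move to 27, which is L ⇒ W
n=29: can move to 0, which is L ⇒ W
n=30: can move to 25, which is L ⇒ W
n=31: can move to 0, which is L ⇒ W
n=32: moves to 30(W), 31(W); every one is W ⇒ L
n=33: can move to 22, which is L ⇒ W
n=34: can move to 32, which is L ⇒ W
L entries with 1 ≤ n ≤ 34 (n=0 is outside the asked range and is not counted): n = 4, 8, 14, 18, 22, 25, 27, 32; that makes 8.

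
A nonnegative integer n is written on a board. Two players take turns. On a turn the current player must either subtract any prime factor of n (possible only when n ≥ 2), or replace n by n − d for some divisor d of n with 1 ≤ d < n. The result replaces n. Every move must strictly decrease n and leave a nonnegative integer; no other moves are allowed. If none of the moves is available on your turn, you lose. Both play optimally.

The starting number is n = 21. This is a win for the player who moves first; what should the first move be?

Move to 14.

Use the standard recursion: the mover loses at a terminal position; elsewhere, the mover wins exactly when some move hands the opponent an L position.
n=0: no move → L
n=1: no move → L
n=2: W (go to 0, an L position)
n=3: W (go to 0, an L position)
n=4: L (options 2(W), 3(W) are all W)
n=5: W (go to 0, an L position)
n=6: W (go to 4, an L position)
n=7: W (go to 0, an L position)
n=8: W (go to 4, an L position)
n=9: L (options 6(W), 8(W) are all W)
n=10: W (go to 9, an L position)
n=11: W (go to 0, an L position)
n=12: W (go to 9, an L position)
n=13: W (go to 0, an L position)
n=14: L (options 7(W), 12(W), 13(W) are all W)
n=15: W (go to 14, an L position)
n=16: W (go to 14, an L position)
n=17: W (go to 0, an L position)
n=18: W (go to 9, an L position)
n=19: W (go to 0, an L position)
n=20: L (options 10(W), 15(W), 16(W), 18(W), 19(W) are all W)
n=21: W (go to 14, an L position)
From 21, the L positions reachable in one move are: 14, 20. Any move reaching one of these is winning.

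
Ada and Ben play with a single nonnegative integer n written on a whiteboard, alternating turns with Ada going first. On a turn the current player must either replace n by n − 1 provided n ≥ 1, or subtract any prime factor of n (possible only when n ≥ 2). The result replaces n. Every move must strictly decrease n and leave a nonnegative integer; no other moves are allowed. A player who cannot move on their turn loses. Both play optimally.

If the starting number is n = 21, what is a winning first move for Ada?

Move to 20.

Build the W/L table. Terminal = L. A non-terminal position is W if it has a move to some L; otherwise it is L.
n=0: no move → L
n=1: W (go to 0, an L position)
n=2: W (go to 0, an L position)
n=3: W (go to 0, an L position)
n=4: L (options 2(W), 3(W) are all W)
n=5: W (go to 0, an L position)
n=6: W (go to 4, an L position)
n=7: W (go to 0, an L position)
n=8: L (options 6(W), 7(W) are all W)
n=9: W (go to 8, an L position)
n=10: W (go to 8, an L position)
n=11: W (go to 0, an L position)
n=12: L (options 9(W), 10(W), 11(W) are all W)
n=13: W (go to 0, an L position)
n=14: W (go to 12, an L position)
n=15: W (go to 12, an L position)
n=16: L (options 14(W), 15(W) are all W)
n=17: W (go to 0, an L position)
n=18: W (go to 16, an L position)
n=19: W (go to 0, an L position)
n=20: L (options 15(W), 18(W), 19(W) are all W)
n=21: W (go to 20, an L position)
From 21, the L positions reachable in one move are: 20.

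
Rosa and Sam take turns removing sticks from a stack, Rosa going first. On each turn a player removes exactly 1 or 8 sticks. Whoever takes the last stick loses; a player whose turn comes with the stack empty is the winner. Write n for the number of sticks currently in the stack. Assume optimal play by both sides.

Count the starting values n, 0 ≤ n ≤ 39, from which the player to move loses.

18

Positions with no move are W. A position that does have a move is losing for the player to move precisely when every available move leads to a winning position for the opponent. Fill in the labels:
n=0: no move; the opponent has just taken the last stick and therefore loses → W
n=1: →0(W) only, which is W, so L
n=2: →1(L), so W
n=3: →2(W) only, which is W, so L
n=4: →3(L), so W
n=5: →4(W) only, which is W, so L
n=6: →5(L), so W
n=7: →6(W) only, which is W, so L
n=8: →7(L), so W
n=9: →1(L), so W
n=10: →9(W), 2(W) — all W, so L
n=11: →10(L), so W
n=12: →11(W), 4(W) — all W, so L
n=13: →12(L), so W
n=14: →13(W), 6(W) — all W, so L
n=15: →14(L), so W
n=16: →15(W), 8(W) — all W, so L
n=17: →16(L), so W
n=18: →10(L), so W
n=19: →18(W), 11(W) — all W, so L
n=20: →19(L), so W
n=21: →20(W), 13(W) — all W, so L
n=22: →21(L), so W
n=23: →22(W), 15(W) — all W, so L
n=24: →23(L), so W
n=25: →24(W), 17(W) — all W, so L
n=26: →25(L), so W
n=27: →19(L), so W
n=28: →27(W), 20(W) — all W, so L
n=29: →28(L), so W
n=30: →29(W), 22(W) — all W, so L
n=31: →30(L), so W
n=32: →31(W), 24(W) — all W, so L
n=33: →32(L), so W
n=34: →33(W), 26(W) — all W, so L
n=35: →34(L), so W
n=36: →28(L), so W
n=37: →36(W), 29(W) — all W, so L
n=38: →37(L), so W
n=39: →38(W), 31(W) — all W, so L
L entries with 0 ≤ n ≤ 39: n = 1, 3, 5, 7, 10, 12, 14, 16, 19, 21, 23, 25, 28, 30, 32, 34, 37, 39; that makes 18.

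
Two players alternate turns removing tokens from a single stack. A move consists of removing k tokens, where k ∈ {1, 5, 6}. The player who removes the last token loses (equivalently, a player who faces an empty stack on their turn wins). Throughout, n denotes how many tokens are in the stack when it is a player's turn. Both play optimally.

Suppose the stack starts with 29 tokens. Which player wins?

Positions with no move are W. A position that does have a move is losing for the player to move precisely when every available move leads to a winning position for the opponent. Fill in the labels:
n=0: no move; the opponent has just taken the last token and therefore loses → W
n=1: L (sole option 0(W) is W)
n=2: W (go to 1, an L position)
n=3: L (sole option 2(W) is W)
n=4: W (go to 3, an L position)
n=5: L (options 4(W), 0(W) are all W)
n=6: W (go to 5, an L position)
n=7: W (go to 1, an L position)
n=8: W (go to 3, an L position)
n=9: W (go to 3, an L position)
n=10: W (go to 5, an L position)
n=11: W (go to 5, an L position)
n=12: L (options 11(W), 7(W), 6(W) are all W)
n=13: W (go to 12, an L position)
n=14: L (options 13(W), 9(W), 8(W) are all W)
n=15: W (go to 14, an L position)
n=16: L (options 15(W), 11(W), 10(W) are all W)
n=17: W (go to 16, an L position)
n=18: W (go to 12, an L position)
n=19: W (go to 14, an L position)
n=20: W (go to 14, an L position)
n=21: W (go to 16, an L position)
n=22: W (go to 16, an L position)
n=23: L (options 22(W), 18(W), 17(W) are all W)
n=24: W (go to 23, an L position)
n=25: L (options 24(W), 20(W), 19(W) are all W)
n=26: W (go to 25, an L position)
n=27: L (options 26(W), 22(W), 21(W) are all W)
n=28: W (go to 27, an L position)
n=29: W (go to 23, an L position)
The starting position 29 is W: the player to move should remove 6, leaving 23, handing over an L position.

The first player wins.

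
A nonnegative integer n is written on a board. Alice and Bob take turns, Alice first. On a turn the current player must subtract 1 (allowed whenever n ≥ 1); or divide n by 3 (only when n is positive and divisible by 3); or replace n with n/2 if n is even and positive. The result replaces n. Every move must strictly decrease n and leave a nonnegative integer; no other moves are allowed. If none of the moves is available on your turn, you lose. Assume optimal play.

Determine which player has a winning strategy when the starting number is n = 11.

Work bottom-up. With no move the player to move loses. Otherwise the position is W if at least one move leads to an L position for the opponent, and L if every move leads to a W.
n=0: no move → L
n=1: reaches L-position 0 → W
n=2: only reaches 1(W), which is W → L
n=3: reaches L-position 2 → W
n=4: reaches L-position 2 → W
n=5: only reaches 4(W), which is W → L
n=6: reaches L-position 2 → W
n=7: only reaches 6(W), which is W → L
n=8: reaches L-position 7 → W
n=9: only reaches 3(W), 8(W), all W → L
n=10: reaches L-position 5 → W
n=11: only reaches 10(W), which is W → L
Every move from 11 reaches a W position, so the mover loses.

Bob wins.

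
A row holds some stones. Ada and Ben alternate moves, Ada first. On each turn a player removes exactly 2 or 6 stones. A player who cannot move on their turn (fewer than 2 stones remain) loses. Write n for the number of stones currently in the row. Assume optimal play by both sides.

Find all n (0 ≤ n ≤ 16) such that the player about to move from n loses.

Work bottom-up. With no move the player to move loses. Otherwise the position is W if at least one move leads to an L position for the opponent, and L if every move leads to a W.
n=0: no move → L
n=1: no move → L
n=2: reaches L-position 0 → W
n=3: reaches L-position 1 → W
n=4: only reaches 2(W), which is W → L
n=5: only reaches 3(W), which is W → L
n=6: reaches L-position 4 → W
n=7: reaches L-position 5 → W
n=8: only reaches 6(W), 2(W), all W → L
n=9: only reaches 7(W), 3(W), all W → L
n=10: reaches L-position 8 → W
n=11: reaches L-position 9 → W
n=12: only reaches 10(W), 6(W), all W → L
n=13: only reaches 11(W), 7(W), all W → L
n=14: reaches L-position 12 → W
n=15: reaches L-position 13 → W
n=16: only reaches 14(W), 10(W), all W → L
The losing starting values of n are exactly the entries labelled L in this table (9 of them).

0, 1, 4, 5, 8, 9, 12, 13, 16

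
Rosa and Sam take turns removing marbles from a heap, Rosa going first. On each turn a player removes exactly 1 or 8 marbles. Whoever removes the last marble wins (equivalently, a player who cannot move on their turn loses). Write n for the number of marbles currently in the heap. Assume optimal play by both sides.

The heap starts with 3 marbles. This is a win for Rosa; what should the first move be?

Build the W/L table. Terminal = L. A non-terminal position is W if it has a move to some L; otherwise it is L.
n=0: no move → L
n=1: W (go to 0, an L position)
n=2: L (sole option 1(W) is W)
n=3: W (go to 2, an L position)
From 3, the L positions reachable in one move are: 2.

Remove 1, leaving 2.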